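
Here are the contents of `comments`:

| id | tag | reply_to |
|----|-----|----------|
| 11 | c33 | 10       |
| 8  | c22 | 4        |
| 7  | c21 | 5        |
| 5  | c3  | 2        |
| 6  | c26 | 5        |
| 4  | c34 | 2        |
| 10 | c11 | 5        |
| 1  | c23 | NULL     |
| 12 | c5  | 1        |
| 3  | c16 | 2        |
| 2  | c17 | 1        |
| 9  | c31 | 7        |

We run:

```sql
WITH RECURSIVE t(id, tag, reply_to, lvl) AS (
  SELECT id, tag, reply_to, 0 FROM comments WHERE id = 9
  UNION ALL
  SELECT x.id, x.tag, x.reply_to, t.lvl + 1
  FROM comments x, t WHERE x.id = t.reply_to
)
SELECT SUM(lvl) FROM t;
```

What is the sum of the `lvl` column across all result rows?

Base: id=9 (c31), reply_to=7, lvl 0.
Iteration 1: join on id=7 -> c21 (id 7, reply_to=5, lvl 1).
Iteration 2: join on id=5 -> c3 (id 5, reply_to=2, lvl 2).
Iteration 3: join on id=2 -> c17 (id 2, reply_to=1, lvl 3).
Iteration 4: join on id=1 -> c23 (id 1, reply_to=NULL, lvl 4).
Iteration 5: reply_to is NULL; no match; recursion stops.
SUM(lvl) = 0 + 1 + 2 + 3 + 4 = 10.

10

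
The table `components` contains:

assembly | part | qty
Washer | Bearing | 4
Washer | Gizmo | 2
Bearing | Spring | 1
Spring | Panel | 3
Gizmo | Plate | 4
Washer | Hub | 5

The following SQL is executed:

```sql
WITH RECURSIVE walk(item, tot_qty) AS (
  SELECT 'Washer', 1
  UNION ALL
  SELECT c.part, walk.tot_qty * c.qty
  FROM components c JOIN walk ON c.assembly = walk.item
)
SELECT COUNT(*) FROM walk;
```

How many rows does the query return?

7

Base: (Washer, tot_qty=1).
Iteration 1: components of {Washer} -> Bearing = 1*4 = 4, Gizmo = 1*2 = 2, Hub = 1*5 = 5.
Iteration 2: components of {Bearing,Gizmo,Hub} -> Plate = 2*4 = 8, Spring = 4*1 = 4.
Iteration 3: components of {Plate,Spring} -> Panel = 4*3 = 12.
Iteration 4: no further components; recursion stops.
Total rows emitted: 7.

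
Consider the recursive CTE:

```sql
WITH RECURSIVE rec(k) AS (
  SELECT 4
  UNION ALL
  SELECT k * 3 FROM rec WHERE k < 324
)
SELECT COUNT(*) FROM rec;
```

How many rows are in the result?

Base: k=4.
Iteration 1: 4 < 324 holds -> k = 4 * 3 = 12.
Iteration 2: 12 < 324 holds -> k = 12 * 3 = 36.
Iteration 3: 36 < 324 holds -> k = 36 * 3 = 108.
Iteration 4: 108 < 324 holds -> k = 108 * 3 = 324.
Iteration 5: 324 < 324 fails; recursion stops.
Total rows emitted: 5.

5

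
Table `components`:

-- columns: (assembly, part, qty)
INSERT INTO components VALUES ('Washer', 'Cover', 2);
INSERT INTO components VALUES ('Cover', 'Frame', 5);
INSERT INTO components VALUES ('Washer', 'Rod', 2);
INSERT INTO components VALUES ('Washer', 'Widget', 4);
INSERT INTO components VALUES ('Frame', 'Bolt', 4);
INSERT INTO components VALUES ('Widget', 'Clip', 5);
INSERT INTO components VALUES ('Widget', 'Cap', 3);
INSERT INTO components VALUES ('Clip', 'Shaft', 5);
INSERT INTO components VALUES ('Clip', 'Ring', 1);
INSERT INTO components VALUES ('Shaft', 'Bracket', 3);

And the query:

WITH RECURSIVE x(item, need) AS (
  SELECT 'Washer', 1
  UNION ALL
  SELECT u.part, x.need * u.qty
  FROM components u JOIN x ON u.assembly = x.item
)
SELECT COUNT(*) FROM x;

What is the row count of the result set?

Base: (Washer, need=1).
Iteration 1: components of {Washer} -> Cover = 1*2 = 2, Rod = 1*2 = 2, Widget = 1*4 = 4.
Iteration 2: components of {Cover,Rod,Widget} -> Cap = 4*3 = 12, Clip = 4*5 = 20, Frame = 2*5 = 10.
Iteration 3: components of {Cap,Clip,Frame} -> Bolt = 10*4 = 40, Ring = 20*1 = 20, Shaft = 20*5 = 100.
Iteration 4: components of {Bolt,Ring,Shaft} -> Bracket = 100*3 = 300.
Iteration 5: no further components; recursion stops.
Total rows emitted: 11.

11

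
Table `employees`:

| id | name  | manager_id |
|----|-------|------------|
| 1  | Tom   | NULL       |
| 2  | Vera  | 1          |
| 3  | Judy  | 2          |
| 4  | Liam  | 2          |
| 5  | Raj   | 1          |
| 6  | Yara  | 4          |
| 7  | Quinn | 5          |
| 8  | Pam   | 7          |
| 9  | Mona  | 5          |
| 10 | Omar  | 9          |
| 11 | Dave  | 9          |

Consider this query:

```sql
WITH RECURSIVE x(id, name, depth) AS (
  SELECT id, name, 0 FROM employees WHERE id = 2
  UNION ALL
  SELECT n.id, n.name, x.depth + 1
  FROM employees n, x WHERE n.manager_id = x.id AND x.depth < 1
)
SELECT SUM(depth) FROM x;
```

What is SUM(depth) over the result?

Base: id=2 (Vera) at depth 0.
Iteration 1: rows with manager_id in {2} -> Judy (id 3, depth 1), Liam (id 4, depth 1).
Iteration 2: depth < 1 fails for all current rows; recursion stops.
SUM(depth) = 0 + 1 + 1 = 2.

2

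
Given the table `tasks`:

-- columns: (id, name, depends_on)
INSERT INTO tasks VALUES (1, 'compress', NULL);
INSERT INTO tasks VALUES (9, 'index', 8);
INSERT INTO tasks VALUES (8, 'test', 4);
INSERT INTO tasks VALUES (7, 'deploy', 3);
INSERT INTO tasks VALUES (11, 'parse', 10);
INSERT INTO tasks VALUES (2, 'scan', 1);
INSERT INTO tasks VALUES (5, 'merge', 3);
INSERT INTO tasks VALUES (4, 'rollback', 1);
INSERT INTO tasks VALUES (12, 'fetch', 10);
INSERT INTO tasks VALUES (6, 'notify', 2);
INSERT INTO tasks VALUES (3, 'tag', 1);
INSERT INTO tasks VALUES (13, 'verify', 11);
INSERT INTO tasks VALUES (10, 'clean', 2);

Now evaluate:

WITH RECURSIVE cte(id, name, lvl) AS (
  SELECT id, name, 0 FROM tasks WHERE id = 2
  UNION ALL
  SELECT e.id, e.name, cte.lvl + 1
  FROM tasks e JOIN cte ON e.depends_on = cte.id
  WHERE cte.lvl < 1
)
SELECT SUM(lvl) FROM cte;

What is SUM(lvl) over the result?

Base: id=2 (scan) at lvl 0.
Iteration 1: rows with depends_on in {2} -> notify (id 6, lvl 1), clean (id 10, lvl 1).
Iteration 2: lvl < 1 fails for all current rows; recursion stops.
SUM(lvl) = 0 + 1 + 1 = 2.

2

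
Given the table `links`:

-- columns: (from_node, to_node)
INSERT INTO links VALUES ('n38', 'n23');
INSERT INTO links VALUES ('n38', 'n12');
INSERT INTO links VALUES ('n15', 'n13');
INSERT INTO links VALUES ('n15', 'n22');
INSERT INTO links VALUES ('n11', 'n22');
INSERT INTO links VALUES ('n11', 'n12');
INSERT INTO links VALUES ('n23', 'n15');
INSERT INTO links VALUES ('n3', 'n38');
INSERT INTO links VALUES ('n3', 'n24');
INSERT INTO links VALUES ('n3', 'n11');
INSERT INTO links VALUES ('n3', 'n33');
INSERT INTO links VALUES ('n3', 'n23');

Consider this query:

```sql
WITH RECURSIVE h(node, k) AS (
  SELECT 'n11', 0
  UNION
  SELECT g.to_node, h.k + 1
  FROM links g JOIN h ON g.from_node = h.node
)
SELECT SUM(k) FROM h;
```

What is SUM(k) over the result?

Base: (n11, k=0).
Iteration 1: edges from {n11} -> (n12, k=1), (n22, k=1).
Iteration 2: no outgoing edges from {n12,n22}; recursion stops.
SUM(k) = 0 + 1 + 1 = 2.

2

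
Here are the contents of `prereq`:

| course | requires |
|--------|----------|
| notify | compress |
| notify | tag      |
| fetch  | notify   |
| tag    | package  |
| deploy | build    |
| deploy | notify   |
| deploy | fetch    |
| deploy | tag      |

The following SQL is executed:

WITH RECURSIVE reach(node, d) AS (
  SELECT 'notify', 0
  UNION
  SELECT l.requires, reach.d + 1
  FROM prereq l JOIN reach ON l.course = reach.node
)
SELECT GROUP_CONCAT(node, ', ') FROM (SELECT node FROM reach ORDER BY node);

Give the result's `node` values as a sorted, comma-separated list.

compress, notify, package, tag

Base: (notify, d=0).
Iteration 1: edges from {notify} -> (compress, d=1), (tag, d=1).
Iteration 2: edges from {compress,tag} -> (package, d=2).
Iteration 3: no outgoing edges from {package}; recursion stops.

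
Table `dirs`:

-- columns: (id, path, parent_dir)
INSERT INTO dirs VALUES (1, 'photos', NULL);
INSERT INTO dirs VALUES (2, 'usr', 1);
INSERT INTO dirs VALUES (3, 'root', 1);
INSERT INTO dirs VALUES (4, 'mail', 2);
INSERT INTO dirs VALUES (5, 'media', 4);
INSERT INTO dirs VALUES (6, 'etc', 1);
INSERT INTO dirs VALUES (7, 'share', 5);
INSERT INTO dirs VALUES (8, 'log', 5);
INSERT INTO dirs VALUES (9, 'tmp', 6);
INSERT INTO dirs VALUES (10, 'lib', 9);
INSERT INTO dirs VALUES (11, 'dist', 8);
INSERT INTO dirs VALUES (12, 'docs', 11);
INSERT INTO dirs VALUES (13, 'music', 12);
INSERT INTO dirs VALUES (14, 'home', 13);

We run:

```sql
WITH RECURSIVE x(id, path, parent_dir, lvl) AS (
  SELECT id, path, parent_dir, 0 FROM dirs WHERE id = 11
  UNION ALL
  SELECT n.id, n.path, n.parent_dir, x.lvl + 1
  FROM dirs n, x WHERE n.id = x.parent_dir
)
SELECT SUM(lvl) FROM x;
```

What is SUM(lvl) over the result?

15

Base: id=11 (dist), parent_dir=8, lvl 0.
Iteration 1: join on id=8 -> log (id 8, parent_dir=5, lvl 1).
Iteration 2: join on id=5 -> media (id 5, parent_dir=4, lvl 2).
Iteration 3: join on id=4 -> mail (id 4, parent_dir=2, lvl 3).
Iteration 4: join on id=2 -> usr (id 2, parent_dir=1, lvl 4).
Iteration 5: join on id=1 -> photos (id 1, parent_dir=NULL, lvl 5).
Iteration 6: parent_dir is NULL; no match; recursion stops.
SUM(lvl) = 0 + 1 + 2 + 3 + 4 + 5 = 15.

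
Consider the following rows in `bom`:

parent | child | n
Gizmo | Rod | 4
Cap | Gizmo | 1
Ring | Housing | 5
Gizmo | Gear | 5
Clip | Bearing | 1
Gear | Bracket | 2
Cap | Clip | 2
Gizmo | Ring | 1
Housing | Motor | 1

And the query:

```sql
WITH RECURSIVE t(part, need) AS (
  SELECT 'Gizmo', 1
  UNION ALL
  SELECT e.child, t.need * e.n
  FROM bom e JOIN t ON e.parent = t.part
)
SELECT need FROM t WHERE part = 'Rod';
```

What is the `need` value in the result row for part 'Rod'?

4

Base: (Gizmo, need=1).
Iteration 1: components of {Gizmo} -> Gear = 1*5 = 5, Ring = 1*1 = 1, Rod = 1*4 = 4.
Iteration 2: components of {Gear,Ring,Rod} -> Bracket = 5*2 = 10, Housing = 1*5 = 5.
Iteration 3: components of {Bracket,Housing} -> Motor = 5*1 = 5.
Iteration 4: no further components; recursion stops.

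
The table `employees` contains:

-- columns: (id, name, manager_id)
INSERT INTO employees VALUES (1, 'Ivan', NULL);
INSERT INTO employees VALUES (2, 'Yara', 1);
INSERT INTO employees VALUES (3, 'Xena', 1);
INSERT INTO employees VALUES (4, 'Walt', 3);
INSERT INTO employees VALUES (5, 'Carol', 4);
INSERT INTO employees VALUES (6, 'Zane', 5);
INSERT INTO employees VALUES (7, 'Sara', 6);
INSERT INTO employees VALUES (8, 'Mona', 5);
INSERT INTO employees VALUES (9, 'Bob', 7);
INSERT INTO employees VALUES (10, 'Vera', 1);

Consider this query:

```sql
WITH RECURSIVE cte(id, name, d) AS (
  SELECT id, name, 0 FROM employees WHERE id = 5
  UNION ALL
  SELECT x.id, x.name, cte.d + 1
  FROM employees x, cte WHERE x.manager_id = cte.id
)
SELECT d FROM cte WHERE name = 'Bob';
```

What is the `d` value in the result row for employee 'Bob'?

3

Base: id=5 (Carol) at d 0.
Iteration 1: rows with manager_id in {5} -> Zane (id 6, d 1), Mona (id 8, d 1).
Iteration 2: rows with manager_id in {6,8} -> Sara (id 7, d 2).
Iteration 3: rows with manager_id in {7} -> Bob (id 9, d 3).
Iteration 4: no rows with manager_id in {9}; recursion stops.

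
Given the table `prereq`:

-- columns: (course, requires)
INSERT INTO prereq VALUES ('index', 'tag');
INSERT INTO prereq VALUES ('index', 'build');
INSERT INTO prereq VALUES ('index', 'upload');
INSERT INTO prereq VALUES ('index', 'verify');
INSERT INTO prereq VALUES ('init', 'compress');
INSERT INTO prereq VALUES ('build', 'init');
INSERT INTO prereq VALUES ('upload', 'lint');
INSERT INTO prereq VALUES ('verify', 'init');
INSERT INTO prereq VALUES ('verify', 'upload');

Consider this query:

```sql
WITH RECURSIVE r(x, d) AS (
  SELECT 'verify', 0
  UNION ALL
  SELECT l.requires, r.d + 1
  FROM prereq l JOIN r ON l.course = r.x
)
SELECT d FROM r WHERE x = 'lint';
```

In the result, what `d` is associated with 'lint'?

2

Base: (verify, d=0).
Iteration 1: edges from {verify} -> (init, d=1), (upload, d=1).
Iteration 2: edges from {init,upload} -> (compress, d=2), (lint, d=2).
Iteration 3: no outgoing edges from {compress,lint}; recursion stops.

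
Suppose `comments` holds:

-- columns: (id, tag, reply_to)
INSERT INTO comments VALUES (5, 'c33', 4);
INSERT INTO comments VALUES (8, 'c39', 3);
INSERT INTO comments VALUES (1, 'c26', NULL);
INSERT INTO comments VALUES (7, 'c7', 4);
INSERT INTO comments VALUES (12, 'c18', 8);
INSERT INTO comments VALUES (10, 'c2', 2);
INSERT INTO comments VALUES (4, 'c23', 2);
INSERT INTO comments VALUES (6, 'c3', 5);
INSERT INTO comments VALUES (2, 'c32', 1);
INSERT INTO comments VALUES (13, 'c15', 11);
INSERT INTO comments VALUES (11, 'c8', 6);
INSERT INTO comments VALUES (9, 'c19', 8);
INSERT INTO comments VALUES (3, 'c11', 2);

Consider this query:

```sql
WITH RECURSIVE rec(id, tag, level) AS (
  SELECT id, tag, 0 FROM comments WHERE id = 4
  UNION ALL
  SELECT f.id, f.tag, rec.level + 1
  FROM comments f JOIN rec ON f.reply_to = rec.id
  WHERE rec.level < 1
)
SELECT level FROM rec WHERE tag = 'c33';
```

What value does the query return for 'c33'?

1

Base: id=4 (c23) at level 0.
Iteration 1: rows with reply_to in {4} -> c33 (id 5, level 1), c7 (id 7, level 1).
Iteration 2: level < 1 fails for all current rows; recursion stops.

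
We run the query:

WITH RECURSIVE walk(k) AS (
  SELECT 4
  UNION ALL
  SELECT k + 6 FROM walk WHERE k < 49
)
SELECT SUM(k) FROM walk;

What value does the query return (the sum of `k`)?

252

Base: k=4.
Iteration 1: 4 < 49 holds -> k = 4 + 6 = 10.
Iteration 2: 10 < 49 holds -> k = 10 + 6 = 16.
Iteration 3: 16 < 49 holds -> k = 16 + 6 = 22.
Iteration 4: 22 < 49 holds -> k = 22 + 6 = 28.
Iteration 5: 28 < 49 holds -> k = 28 + 6 = 34.
Iteration 6: 34 < 49 holds -> k = 34 + 6 = 40.
Iteration 7: 40 < 49 holds -> k = 40 + 6 = 46.
Iteration 8: 46 < 49 holds -> k = 46 + 6 = 52.
Iteration 9: 52 < 49 fails; recursion stops.
SUM(k) = 4 + 10 + 16 + 22 + 28 + 34 + 40 + 46 + 52 = 252.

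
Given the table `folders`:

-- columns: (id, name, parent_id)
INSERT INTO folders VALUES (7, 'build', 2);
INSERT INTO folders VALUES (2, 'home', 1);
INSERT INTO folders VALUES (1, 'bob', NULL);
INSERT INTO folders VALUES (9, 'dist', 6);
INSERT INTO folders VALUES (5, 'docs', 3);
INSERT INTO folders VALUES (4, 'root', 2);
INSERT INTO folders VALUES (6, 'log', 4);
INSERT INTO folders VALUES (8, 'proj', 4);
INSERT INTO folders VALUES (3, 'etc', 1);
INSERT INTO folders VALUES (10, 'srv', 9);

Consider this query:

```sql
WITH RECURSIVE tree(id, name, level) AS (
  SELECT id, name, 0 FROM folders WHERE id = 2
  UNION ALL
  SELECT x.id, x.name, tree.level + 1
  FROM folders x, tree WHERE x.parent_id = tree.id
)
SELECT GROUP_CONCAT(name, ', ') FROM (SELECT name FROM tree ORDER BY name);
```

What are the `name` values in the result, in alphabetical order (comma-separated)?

build, dist, home, log, proj, root, srv

Base: id=2 (home) at level 0.
Iteration 1: rows with parent_id in {2} -> root (id 4, level 1), build (id 7, level 1).
Iteration 2: rows with parent_id in {4,7} -> log (id 6, level 2), proj (id 8, level 2).
Iteration 3: rows with parent_id in {6,8} -> dist (id 9, level 3).
Iteration 4: rows with parent_id in {9} -> srv (id 10, level 4).
Iteration 5: no rows with parent_id in {10}; recursion stops.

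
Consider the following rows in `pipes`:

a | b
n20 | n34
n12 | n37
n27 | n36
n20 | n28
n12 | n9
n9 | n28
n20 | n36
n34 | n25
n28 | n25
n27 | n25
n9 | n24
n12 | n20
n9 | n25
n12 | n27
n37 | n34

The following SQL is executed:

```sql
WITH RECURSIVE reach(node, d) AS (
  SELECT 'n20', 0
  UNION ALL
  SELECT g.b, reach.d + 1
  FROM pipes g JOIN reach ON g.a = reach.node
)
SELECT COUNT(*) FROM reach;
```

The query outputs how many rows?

Base: (n20, d=0).
Iteration 1: edges from {n20} -> (n28, d=1), (n34, d=1), (n36, d=1).
Iteration 2: edges from {n28,n34,n36} -> (n25, d=2) x2. [UNION ALL keeps all 2 new rows, including repeats]
Iteration 3: no outgoing edges from {n25}; recursion stops.
Total rows emitted: 6.

6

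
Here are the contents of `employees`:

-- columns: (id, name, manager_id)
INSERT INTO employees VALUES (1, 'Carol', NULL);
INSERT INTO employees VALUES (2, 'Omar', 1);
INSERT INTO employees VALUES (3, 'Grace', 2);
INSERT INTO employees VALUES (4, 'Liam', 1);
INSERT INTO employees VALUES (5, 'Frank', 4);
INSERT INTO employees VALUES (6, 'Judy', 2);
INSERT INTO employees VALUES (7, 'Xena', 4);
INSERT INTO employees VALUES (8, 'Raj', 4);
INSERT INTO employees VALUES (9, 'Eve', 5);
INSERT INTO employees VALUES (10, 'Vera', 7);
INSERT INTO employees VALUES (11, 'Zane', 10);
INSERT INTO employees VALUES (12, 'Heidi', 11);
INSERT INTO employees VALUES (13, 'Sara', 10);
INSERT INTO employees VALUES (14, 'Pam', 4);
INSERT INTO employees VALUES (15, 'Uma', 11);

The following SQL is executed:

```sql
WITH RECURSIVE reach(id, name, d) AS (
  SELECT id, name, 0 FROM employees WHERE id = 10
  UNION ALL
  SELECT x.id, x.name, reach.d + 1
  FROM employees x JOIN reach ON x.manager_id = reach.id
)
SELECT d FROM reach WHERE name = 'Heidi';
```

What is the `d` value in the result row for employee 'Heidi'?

2

Base: id=10 (Vera) at d 0.
Iteration 1: rows with manager_id in {10} -> Zane (id 11, d 1), Sara (id 13, d 1).
Iteration 2: rows with manager_id in {11,13} -> Heidi (id 12, d 2), Uma (id 15, d 2).
Iteration 3: no rows with manager_id in {12,15}; recursion stops.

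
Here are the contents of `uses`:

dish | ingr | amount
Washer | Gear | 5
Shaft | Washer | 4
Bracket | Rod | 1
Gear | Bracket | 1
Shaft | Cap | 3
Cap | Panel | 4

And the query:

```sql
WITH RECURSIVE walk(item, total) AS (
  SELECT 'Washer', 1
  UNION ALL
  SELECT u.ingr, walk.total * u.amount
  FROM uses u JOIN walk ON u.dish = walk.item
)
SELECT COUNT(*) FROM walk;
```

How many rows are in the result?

Base: (Washer, total=1).
Iteration 1: components of {Washer} -> Gear = 1*5 = 5.
Iteration 2: components of {Gear} -> Bracket = 5*1 = 5.
Iteration 3: components of {Bracket} -> Rod = 5*1 = 5.
Iteration 4: no further components; recursion stops.
Total rows emitted: 4.

4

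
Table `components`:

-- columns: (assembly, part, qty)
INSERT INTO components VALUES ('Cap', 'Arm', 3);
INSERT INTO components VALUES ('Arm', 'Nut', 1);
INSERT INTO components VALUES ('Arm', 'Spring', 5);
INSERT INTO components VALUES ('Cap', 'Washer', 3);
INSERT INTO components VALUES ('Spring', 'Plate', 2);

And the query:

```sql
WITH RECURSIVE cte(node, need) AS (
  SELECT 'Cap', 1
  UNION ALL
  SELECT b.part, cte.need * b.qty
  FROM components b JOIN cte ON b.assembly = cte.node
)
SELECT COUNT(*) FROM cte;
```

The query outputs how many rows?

6

Base: (Cap, need=1).
Iteration 1: components of {Cap} -> Arm = 1*3 = 3, Washer = 1*3 = 3.
Iteration 2: components of {Arm,Washer} -> Nut = 3*1 = 3, Spring = 3*5 = 15.
Iteration 3: components of {Nut,Spring} -> Plate = 15*2 = 30.
Iteration 4: no further components; recursion stops.
Total rows emitted: 6.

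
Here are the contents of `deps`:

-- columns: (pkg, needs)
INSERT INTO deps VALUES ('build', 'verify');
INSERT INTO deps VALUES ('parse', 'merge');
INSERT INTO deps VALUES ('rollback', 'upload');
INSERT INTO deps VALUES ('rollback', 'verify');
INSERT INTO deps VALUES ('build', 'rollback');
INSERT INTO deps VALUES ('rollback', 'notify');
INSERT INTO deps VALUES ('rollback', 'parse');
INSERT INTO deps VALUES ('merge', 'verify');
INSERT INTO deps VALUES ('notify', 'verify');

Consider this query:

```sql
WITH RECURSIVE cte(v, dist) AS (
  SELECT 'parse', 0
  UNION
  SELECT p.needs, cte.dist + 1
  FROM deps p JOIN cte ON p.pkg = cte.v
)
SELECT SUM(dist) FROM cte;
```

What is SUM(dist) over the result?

Base: (parse, dist=0).
Iteration 1: edges from {parse} -> (merge, dist=1).
Iteration 2: edges from {merge} -> (verify, dist=2).
Iteration 3: no outgoing edges from {verify}; recursion stops.
SUM(dist) = 0 + 1 + 2 = 3.

3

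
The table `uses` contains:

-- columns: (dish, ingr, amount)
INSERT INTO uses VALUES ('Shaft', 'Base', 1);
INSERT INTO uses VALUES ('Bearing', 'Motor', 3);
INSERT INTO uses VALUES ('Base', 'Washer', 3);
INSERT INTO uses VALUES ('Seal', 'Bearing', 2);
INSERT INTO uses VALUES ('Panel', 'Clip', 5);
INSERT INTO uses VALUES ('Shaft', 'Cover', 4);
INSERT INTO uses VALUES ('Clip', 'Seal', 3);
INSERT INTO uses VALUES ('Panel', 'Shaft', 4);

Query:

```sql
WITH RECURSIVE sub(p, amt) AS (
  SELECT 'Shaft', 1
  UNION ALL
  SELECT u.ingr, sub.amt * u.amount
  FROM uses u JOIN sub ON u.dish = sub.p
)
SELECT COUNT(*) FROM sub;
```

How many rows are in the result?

Base: (Shaft, amt=1).
Iteration 1: components of {Shaft} -> Base = 1*1 = 1, Cover = 1*4 = 4.
Iteration 2: components of {Base,Cover} -> Washer = 1*3 = 3.
Iteration 3: no further components; recursion stops.
Total rows emitted: 4.

4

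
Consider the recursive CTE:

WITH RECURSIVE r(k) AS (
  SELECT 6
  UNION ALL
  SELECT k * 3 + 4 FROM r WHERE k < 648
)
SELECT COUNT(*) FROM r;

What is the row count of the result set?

6

Base: k=6.
Iteration 1: 6 < 648 holds -> k = 6 * 3 + 4 = 22.
Iteration 2: 22 < 648 holds -> k = 22 * 3 + 4 = 70.
Iteration 3: 70 < 648 holds -> k = 70 * 3 + 4 = 214.
Iteration 4: 214 < 648 holds -> k = 214 * 3 + 4 = 646.
Iteration 5: 646 < 648 holds -> k = 646 * 3 + 4 = 1942.
Iteration 6: 1942 < 648 fails; recursion stops.
Total rows emitted: 6.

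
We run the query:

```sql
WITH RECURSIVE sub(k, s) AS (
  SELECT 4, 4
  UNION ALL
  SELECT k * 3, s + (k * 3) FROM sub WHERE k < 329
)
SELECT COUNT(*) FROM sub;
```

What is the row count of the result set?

Base: k=4, s=4.
Iteration 1: 4 < 329 holds -> k = 4 * 3 = 12, s = 4 + 12 = 16.
Iteration 2: 12 < 329 holds -> k = 12 * 3 = 36, s = 16 + 36 = 52.
Iteration 3: 36 < 329 holds -> k = 36 * 3 = 108, s = 52 + 108 = 160.
Iteration 4: 108 < 329 holds -> k = 108 * 3 = 324, s = 160 + 324 = 484.
Iteration 5: 324 < 329 holds -> k = 324 * 3 = 972, s = 484 + 972 = 1456.
Iteration 6: 972 < 329 fails; recursion stops.
Total rows emitted: 6.

6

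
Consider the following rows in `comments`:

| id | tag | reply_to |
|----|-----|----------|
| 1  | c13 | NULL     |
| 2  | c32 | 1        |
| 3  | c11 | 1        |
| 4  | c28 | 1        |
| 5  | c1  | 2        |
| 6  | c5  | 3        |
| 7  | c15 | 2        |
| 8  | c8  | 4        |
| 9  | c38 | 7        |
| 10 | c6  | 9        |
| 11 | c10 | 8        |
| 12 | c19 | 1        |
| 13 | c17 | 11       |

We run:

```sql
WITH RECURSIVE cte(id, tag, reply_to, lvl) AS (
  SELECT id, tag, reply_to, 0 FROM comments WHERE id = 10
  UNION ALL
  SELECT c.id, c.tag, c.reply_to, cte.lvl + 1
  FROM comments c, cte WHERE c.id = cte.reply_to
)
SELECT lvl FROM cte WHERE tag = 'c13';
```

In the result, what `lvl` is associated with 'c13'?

4

Base: id=10 (c6), reply_to=9, lvl 0.
Iteration 1: join on id=9 -> c38 (id 9, reply_to=7, lvl 1).
Iteration 2: join on id=7 -> c15 (id 7, reply_to=2, lvl 2).
Iteration 3: join on id=2 -> c32 (id 2, reply_to=1, lvl 3).
Iteration 4: join on id=1 -> c13 (id 1, reply_to=NULL, lvl 4).
Iteration 5: reply_to is NULL; no match; recursion stops.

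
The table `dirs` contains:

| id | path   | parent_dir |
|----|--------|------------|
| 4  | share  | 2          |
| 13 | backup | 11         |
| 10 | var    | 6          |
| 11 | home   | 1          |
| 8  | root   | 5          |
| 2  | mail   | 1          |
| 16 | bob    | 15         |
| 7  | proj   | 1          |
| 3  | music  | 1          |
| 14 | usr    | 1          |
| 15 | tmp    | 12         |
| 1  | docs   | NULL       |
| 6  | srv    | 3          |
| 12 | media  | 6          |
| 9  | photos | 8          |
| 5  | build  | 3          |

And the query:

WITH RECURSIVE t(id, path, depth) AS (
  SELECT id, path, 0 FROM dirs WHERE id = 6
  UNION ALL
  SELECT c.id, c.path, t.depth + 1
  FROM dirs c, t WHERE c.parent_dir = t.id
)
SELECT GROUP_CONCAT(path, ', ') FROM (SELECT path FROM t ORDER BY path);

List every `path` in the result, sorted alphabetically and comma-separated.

Base: id=6 (srv) at depth 0.
Iteration 1: rows with parent_dir in {6} -> var (id 10, depth 1), media (id 12, depth 1).
Iteration 2: rows with parent_dir in {10,12} -> tmp (id 15, depth 2).
Iteration 3: rows with parent_dir in {15} -> bob (id 16, depth 3).
Iteration 4: no rows with parent_dir in {16}; recursion stops.

bob, media, srv, tmp, var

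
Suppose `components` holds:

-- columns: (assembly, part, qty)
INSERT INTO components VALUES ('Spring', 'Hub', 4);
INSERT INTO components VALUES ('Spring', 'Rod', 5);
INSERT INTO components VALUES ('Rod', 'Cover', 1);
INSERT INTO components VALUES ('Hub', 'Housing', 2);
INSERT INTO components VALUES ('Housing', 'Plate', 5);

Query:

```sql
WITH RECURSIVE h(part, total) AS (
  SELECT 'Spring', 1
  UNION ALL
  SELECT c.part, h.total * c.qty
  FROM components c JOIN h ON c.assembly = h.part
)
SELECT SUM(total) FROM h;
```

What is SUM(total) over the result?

Base: (Spring, total=1).
Iteration 1: components of {Spring} -> Hub = 1*4 = 4, Rod = 1*5 = 5.
Iteration 2: components of {Hub,Rod} -> Cover = 5*1 = 5, Housing = 4*2 = 8.
Iteration 3: components of {Cover,Housing} -> Plate = 8*5 = 40.
Iteration 4: no further components; recursion stops.
SUM(total) = 1 + 4 + 5 + 8 + 5 + 40 = 63.

63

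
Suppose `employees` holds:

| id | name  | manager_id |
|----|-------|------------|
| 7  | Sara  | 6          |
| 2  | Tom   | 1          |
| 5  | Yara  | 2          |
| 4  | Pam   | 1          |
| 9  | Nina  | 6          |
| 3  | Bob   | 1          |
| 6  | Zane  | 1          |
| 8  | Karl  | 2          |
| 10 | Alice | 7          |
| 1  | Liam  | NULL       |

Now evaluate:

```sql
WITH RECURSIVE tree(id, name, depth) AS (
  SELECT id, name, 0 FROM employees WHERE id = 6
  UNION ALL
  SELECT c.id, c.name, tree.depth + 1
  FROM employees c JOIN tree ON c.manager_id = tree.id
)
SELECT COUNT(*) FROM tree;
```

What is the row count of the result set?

4

Base: id=6 (Zane) at depth 0.
Iteration 1: rows with manager_id in {6} -> Sara (id 7, depth 1), Nina (id 9, depth 1).
Iteration 2: rows with manager_id in {7,9} -> Alice (id 10, depth 2).
Iteration 3: no rows with manager_id in {10}; recursion stops.
Total rows emitted: 4.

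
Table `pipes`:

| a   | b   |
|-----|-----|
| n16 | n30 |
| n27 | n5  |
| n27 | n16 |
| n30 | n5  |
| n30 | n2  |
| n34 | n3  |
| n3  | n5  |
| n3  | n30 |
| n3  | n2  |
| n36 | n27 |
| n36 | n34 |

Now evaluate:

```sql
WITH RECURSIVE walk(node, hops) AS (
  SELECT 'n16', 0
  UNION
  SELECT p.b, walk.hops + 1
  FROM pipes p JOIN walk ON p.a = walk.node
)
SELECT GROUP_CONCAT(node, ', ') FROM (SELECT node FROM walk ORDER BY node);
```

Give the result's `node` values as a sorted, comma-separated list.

n16, n2, n30, n5

Base: (n16, hops=0).
Iteration 1: edges from {n16} -> (n30, hops=1).
Iteration 2: edges from {n30} -> (n2, hops=2), (n5, hops=2).
Iteration 3: no outgoing edges from {n2,n5}; recursion stops.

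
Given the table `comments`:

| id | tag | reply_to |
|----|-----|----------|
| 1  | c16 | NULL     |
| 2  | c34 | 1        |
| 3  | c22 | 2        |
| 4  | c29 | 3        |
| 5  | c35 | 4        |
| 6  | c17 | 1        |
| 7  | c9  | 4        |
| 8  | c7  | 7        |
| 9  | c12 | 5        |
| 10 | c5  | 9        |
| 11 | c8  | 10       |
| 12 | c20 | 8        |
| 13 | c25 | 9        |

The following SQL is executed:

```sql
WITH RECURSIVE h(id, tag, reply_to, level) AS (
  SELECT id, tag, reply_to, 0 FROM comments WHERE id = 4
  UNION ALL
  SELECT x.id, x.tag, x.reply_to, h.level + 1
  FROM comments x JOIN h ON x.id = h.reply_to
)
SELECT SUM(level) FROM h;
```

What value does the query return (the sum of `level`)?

Base: id=4 (c29), reply_to=3, level 0.
Iteration 1: join on id=3 -> c22 (id 3, reply_to=2, level 1).
Iteration 2: join on id=2 -> c34 (id 2, reply_to=1, level 2).
Iteration 3: join on id=1 -> c16 (id 1, reply_to=NULL, level 3).
Iteration 4: reply_to is NULL; no match; recursion stops.
SUM(level) = 0 + 1 + 2 + 3 = 6.

6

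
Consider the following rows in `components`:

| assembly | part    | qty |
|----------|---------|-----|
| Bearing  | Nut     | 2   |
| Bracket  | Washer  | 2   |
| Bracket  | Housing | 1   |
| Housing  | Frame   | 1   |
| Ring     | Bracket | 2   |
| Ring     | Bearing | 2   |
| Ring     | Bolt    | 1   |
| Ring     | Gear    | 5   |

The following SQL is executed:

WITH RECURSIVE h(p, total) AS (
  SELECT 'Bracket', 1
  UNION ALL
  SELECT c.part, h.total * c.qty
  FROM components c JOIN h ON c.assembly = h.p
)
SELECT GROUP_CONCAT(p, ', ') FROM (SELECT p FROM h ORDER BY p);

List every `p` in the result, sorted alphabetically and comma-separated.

Base: (Bracket, total=1).
Iteration 1: components of {Bracket} -> Housing = 1*1 = 1, Washer = 1*2 = 2.
Iteration 2: components of {Housing,Washer} -> Frame = 1*1 = 1.
Iteration 3: no further components; recursion stops.

Bracket, Frame, Housing, Washer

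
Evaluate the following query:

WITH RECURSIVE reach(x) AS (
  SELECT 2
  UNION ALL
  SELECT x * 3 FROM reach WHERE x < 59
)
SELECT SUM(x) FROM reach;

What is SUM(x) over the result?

242

Base: x=2.
Iteration 1: 2 < 59 holds -> x = 2 * 3 = 6.
Iteration 2: 6 < 59 holds -> x = 6 * 3 = 18.
Iteration 3: 18 < 59 holds -> x = 18 * 3 = 54.
Iteration 4: 54 < 59 holds -> x = 54 * 3 = 162.
Iteration 5: 162 < 59 fails; recursion stops.
SUM(x) = 2 + 6 + 18 + 54 + 162 = 242.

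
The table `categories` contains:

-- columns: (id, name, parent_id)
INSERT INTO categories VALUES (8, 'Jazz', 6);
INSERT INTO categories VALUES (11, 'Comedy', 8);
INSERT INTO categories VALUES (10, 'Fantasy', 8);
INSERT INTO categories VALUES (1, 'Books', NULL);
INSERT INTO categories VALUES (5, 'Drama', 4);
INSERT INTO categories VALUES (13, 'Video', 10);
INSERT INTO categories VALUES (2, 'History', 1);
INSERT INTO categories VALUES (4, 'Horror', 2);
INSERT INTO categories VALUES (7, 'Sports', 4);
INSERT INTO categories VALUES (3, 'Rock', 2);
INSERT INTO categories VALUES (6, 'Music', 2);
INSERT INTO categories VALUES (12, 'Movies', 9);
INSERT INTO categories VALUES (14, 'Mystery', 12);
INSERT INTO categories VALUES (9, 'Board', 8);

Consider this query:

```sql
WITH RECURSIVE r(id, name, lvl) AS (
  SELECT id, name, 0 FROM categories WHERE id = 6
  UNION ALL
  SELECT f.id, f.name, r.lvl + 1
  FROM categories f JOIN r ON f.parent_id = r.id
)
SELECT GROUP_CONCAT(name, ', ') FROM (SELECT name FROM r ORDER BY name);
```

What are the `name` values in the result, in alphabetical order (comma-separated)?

Base: id=6 (Music) at lvl 0.
Iteration 1: rows with parent_id in {6} -> Jazz (id 8, lvl 1).
Iteration 2: rows with parent_id in {8} -> Board (id 9, lvl 2), Fantasy (id 10, lvl 2), Comedy (id 11, lvl 2).
Iteration 3: rows with parent_id in {9,10,11} -> Movies (id 12, lvl 3), Video (id 13, lvl 3).
Iteration 4: rows with parent_id in {12,13} -> Mystery (id 14, lvl 4).
Iteration 5: no rows with parent_id in {14}; recursion stops.

Board, Comedy, Fantasy, Jazz, Movies, Music, Mystery, Video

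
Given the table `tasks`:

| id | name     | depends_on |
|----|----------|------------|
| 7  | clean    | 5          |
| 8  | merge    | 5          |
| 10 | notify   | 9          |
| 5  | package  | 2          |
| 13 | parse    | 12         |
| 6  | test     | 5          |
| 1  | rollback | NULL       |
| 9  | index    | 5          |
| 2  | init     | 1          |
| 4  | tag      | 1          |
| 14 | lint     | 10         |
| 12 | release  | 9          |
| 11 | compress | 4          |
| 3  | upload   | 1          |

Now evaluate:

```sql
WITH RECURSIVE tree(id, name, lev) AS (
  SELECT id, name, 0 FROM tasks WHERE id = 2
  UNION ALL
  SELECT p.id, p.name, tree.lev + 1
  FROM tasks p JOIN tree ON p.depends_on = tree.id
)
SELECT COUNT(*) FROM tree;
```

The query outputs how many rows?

10

Base: id=2 (init) at lev 0.
Iteration 1: rows with depends_on in {2} -> package (id 5, lev 1).
Iteration 2: rows with depends_on in {5} -> test (id 6, lev 2), clean (id 7, lev 2), merge (id 8, lev 2), index (id 9, lev 2).
Iteration 3: rows with depends_on in {6,7,8,9} -> notify (id 10, lev 3), release (id 12, lev 3).
Iteration 4: rows with depends_on in {10,12} -> parse (id 13, lev 4), lint (id 14, lev 4).
Iteration 5: no rows with depends_on in {13,14}; recursion stops.
Total rows emitted: 10.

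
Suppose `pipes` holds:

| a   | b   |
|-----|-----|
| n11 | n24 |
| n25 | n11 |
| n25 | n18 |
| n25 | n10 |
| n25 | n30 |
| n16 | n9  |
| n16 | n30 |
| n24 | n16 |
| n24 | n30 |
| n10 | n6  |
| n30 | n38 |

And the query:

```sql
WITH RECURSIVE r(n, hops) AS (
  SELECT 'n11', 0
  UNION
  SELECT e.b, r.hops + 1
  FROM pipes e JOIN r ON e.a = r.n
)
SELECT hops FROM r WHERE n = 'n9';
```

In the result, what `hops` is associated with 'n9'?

3

Base: (n11, hops=0).
Iteration 1: edges from {n11} -> (n24, hops=1).
Iteration 2: edges from {n24} -> (n16, hops=2), (n30, hops=2).
Iteration 3: edges from {n16,n30} -> (n30, hops=3), (n38, hops=3), (n9, hops=3).
Iteration 4: edges from {n30,n38,n9} -> (n38, hops=4).
Iteration 5: no outgoing edges from {n38}; recursion stops.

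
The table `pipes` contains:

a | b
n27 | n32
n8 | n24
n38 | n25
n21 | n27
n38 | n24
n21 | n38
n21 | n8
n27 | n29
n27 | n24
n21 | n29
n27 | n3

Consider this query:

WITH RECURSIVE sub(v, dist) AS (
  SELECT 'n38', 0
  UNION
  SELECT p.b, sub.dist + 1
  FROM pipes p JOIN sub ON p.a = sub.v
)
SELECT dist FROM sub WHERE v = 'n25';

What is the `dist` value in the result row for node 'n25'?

1

Base: (n38, dist=0).
Iteration 1: edges from {n38} -> (n24, dist=1), (n25, dist=1).
Iteration 2: no outgoing edges from {n24,n25}; recursion stops.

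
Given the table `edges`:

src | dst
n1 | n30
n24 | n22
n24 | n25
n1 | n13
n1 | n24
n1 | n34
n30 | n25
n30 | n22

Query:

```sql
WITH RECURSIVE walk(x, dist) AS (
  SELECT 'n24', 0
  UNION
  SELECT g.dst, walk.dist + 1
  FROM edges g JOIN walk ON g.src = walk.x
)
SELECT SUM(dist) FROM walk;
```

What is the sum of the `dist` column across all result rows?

Base: (n24, dist=0).
Iteration 1: edges from {n24} -> (n22, dist=1), (n25, dist=1).
Iteration 2: no outgoing edges from {n22,n25}; recursion stops.
SUM(dist) = 0 + 1 + 1 = 2.

2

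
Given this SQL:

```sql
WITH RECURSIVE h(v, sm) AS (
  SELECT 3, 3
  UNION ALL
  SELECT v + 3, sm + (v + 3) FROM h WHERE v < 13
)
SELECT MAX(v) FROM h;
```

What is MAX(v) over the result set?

15

Base: v=3, sm=3.
Iteration 1: 3 < 13 holds -> v = 3 + 3 = 6, sm = 3 + 6 = 9.
Iteration 2: 6 < 13 holds -> v = 6 + 3 = 9, sm = 9 + 9 = 18.
Iteration 3: 9 < 13 holds -> v = 9 + 3 = 12, sm = 18 + 12 = 30.
Iteration 4: 12 < 13 holds -> v = 12 + 3 = 15, sm = 30 + 15 = 45.
Iteration 5: 15 < 13 fails; recursion stops.
v values: 3, 6, 9, 12, 15; the maximum is 15.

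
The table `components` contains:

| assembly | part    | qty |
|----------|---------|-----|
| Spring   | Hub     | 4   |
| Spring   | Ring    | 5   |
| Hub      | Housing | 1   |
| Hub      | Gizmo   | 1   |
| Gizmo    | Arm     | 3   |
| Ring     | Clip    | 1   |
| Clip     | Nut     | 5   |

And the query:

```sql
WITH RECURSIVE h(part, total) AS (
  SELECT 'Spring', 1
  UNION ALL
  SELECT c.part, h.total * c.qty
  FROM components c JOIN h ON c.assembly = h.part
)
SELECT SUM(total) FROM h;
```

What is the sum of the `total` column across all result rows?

Base: (Spring, total=1).
Iteration 1: components of {Spring} -> Hub = 1*4 = 4, Ring = 1*5 = 5.
Iteration 2: components of {Hub,Ring} -> Clip = 5*1 = 5, Gizmo = 4*1 = 4, Housing = 4*1 = 4.
Iteration 3: components of {Clip,Gizmo,Housing} -> Arm = 4*3 = 12, Nut = 5*5 = 25.
Iteration 4: no further components; recursion stops.
SUM(total) = 1 + 4 + 5 + 4 + 4 + 5 + 12 + 25 = 60.

60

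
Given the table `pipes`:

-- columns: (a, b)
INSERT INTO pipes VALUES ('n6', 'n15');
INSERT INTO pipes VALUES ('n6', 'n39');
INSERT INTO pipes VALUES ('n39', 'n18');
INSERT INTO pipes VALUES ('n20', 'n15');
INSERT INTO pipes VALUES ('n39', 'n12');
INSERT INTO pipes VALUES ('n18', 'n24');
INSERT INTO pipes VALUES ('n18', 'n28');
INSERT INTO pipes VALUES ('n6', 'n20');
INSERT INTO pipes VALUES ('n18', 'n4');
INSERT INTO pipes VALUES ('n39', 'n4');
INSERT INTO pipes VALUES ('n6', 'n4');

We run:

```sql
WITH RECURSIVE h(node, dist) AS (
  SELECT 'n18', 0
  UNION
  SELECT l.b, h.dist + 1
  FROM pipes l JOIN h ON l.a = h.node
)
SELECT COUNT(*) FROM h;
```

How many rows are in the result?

Base: (n18, dist=0).
Iteration 1: edges from {n18} -> (n24, dist=1), (n28, dist=1), (n4, dist=1).
Iteration 2: no outgoing edges from {n24,n28,n4}; recursion stops.
Total rows emitted: 4.

4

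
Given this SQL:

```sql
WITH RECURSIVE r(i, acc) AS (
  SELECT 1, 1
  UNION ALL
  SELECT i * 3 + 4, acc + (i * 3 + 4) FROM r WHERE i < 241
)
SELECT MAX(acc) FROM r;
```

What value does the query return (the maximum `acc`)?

Base: i=1, acc=1.
Iteration 1: 1 < 241 holds -> i = 1 * 3 + 4 = 7, acc = 1 + 7 = 8.
Iteration 2: 7 < 241 holds -> i = 7 * 3 + 4 = 25, acc = 8 + 25 = 33.
Iteration 3: 25 < 241 holds -> i = 25 * 3 + 4 = 79, acc = 33 + 79 = 112.
Iteration 4: 79 < 241 holds -> i = 79 * 3 + 4 = 241, acc = 112 + 241 = 353.
Iteration 5: 241 < 241 fails; recursion stops.
acc values: 1, 8, 33, 112, 353; the maximum is 353.

353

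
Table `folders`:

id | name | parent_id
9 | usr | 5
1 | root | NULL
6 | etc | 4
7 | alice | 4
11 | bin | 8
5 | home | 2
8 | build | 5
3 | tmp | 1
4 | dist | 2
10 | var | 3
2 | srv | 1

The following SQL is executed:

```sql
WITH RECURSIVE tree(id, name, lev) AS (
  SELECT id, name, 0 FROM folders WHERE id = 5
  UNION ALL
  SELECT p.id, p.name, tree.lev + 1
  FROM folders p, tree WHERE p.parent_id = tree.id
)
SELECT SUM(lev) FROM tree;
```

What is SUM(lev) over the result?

Base: id=5 (home) at lev 0.
Iteration 1: rows with parent_id in {5} -> build (id 8, lev 1), usr (id 9, lev 1).
Iteration 2: rows with parent_id in {8,9} -> bin (id 11, lev 2).
Iteration 3: no rows with parent_id in {11}; recursion stops.
SUM(lev) = 0 + 1 + 1 + 2 = 4.

4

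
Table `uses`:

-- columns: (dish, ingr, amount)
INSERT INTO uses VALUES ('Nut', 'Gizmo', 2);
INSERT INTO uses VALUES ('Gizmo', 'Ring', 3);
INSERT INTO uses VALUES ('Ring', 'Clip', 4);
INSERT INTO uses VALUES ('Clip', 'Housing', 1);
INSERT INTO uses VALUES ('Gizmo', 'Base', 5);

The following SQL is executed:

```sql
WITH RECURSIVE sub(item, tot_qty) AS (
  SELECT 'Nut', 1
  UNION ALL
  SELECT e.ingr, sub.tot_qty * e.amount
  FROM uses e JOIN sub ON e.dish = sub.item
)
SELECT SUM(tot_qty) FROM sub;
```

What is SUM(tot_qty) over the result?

Base: (Nut, tot_qty=1).
Iteration 1: components of {Nut} -> Gizmo = 1*2 = 2.
Iteration 2: components of {Gizmo} -> Base = 2*5 = 10, Ring = 2*3 = 6.
Iteration 3: components of {Base,Ring} -> Clip = 6*4 = 24.
Iteration 4: components of {Clip} -> Housing = 24*1 = 24.
Iteration 5: no further components; recursion stops.
SUM(tot_qty) = 1 + 2 + 6 + 10 + 24 + 24 = 67.

67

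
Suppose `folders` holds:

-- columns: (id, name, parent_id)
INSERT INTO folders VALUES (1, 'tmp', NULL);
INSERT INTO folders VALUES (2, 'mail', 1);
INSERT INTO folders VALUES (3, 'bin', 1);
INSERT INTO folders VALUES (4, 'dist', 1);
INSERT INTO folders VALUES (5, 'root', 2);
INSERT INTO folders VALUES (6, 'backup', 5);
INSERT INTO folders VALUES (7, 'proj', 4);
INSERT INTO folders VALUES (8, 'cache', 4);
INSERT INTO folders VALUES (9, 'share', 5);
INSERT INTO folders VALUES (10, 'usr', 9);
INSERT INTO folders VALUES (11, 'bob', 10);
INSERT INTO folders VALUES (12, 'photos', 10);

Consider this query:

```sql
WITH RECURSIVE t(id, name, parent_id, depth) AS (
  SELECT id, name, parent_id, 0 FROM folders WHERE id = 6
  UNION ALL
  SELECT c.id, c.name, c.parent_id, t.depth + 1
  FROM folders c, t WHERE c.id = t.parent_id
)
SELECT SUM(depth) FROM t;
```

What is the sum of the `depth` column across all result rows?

Base: id=6 (backup), parent_id=5, depth 0.
Iteration 1: join on id=5 -> root (id 5, parent_id=2, depth 1).
Iteration 2: join on id=2 -> mail (id 2, parent_id=1, depth 2).
Iteration 3: join on id=1 -> tmp (id 1, parent_id=NULL, depth 3).
Iteration 4: parent_id is NULL; no match; recursion stops.
SUM(depth) = 0 + 1 + 2 + 3 = 6.

6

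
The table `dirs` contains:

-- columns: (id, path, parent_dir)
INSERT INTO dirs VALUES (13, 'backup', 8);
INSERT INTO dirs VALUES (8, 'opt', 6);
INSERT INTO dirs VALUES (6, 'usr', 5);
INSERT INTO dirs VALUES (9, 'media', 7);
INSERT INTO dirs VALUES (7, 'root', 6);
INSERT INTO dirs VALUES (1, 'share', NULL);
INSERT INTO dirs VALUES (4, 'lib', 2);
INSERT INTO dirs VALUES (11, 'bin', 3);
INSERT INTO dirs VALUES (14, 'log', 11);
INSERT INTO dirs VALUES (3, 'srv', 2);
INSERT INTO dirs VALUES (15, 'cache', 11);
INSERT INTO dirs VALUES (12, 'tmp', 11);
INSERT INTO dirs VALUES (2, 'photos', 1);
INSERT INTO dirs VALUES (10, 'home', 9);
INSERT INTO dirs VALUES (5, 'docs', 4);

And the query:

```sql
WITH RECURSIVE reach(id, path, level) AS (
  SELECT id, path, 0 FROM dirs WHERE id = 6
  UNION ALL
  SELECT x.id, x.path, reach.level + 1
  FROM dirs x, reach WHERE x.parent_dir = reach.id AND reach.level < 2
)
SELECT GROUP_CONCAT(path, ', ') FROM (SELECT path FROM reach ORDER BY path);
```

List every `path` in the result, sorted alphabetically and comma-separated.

Base: id=6 (usr) at level 0.
Iteration 1: rows with parent_dir in {6} -> root (id 7, level 1), opt (id 8, level 1).
Iteration 2: rows with parent_dir in {7,8} -> media (id 9, level 2), backup (id 13, level 2).
Iteration 3: level < 2 fails for all current rows; recursion stops.

backup, media, opt, root, usr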